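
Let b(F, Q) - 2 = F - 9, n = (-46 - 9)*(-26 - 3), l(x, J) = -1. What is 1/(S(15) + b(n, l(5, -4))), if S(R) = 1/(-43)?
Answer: 43/68283 ≈ 0.00062973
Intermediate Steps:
n = 1595 (n = -55*(-29) = 1595)
S(R) = -1/43
b(F, Q) = -7 + F (b(F, Q) = 2 + (F - 9) = 2 + (-9 + F) = -7 + F)
1/(S(15) + b(n, l(5, -4))) = 1/(-1/43 + (-7 + 1595)) = 1/(-1/43 + 1588) = 1/(68283/43) = 43/68283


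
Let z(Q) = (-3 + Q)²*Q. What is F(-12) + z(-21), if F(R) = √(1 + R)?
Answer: -12096 + I*√11 ≈ -12096.0 + 3.3166*I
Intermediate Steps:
z(Q) = Q*(-3 + Q)²
F(-12) + z(-21) = √(1 - 12) - 21*(-3 - 21)² = √(-11) - 21*(-24)² = I*√11 - 21*576 = I*√11 - 12096 = -12096 + I*√11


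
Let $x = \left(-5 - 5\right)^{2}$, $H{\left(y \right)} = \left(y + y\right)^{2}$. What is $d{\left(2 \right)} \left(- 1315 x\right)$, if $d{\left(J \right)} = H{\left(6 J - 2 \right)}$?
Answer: $-52600000$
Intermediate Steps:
$H{\left(y \right)} = 4 y^{2}$ ($H{\left(y \right)} = \left(2 y\right)^{2} = 4 y^{2}$)
$d{\left(J \right)} = 4 \left(-2 + 6 J\right)^{2}$ ($d{\left(J \right)} = 4 \left(6 J - 2\right)^{2} = 4 \left(-2 + 6 J\right)^{2}$)
$x = 100$ ($x = \left(-10\right)^{2} = 100$)
$d{\left(2 \right)} \left(- 1315 x\right) = 16 \left(-1 + 3 \cdot 2\right)^{2} \left(\left(-1315\right) 100\right) = 16 \left(-1 + 6\right)^{2} \left(-131500\right) = 16 \cdot 5^{2} \left(-131500\right) = 16 \cdot 25 \left(-131500\right) = 400 \left(-131500\right) = -52600000$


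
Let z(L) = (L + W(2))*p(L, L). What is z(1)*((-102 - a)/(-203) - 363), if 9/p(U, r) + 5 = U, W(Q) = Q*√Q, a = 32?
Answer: 661995/812 + 661995*√2/406 ≈ 3121.2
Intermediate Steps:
W(Q) = Q^(3/2)
p(U, r) = 9/(-5 + U)
z(L) = 9*(L + 2*√2)/(-5 + L) (z(L) = (L + 2^(3/2))*(9/(-5 + L)) = (L + 2*√2)*(9/(-5 + L)) = 9*(L + 2*√2)/(-5 + L))
z(1)*((-102 - a)/(-203) - 363) = (9*(1 + 2*√2)/(-5 + 1))*((-102 - 1*32)/(-203) - 363) = (9*(1 + 2*√2)/(-4))*((-102 - 32)*(-1/203) - 363) = (9*(-¼)*(1 + 2*√2))*(-134*(-1/203) - 363) = (-9/4 - 9*√2/2)*(134/203 - 363) = (-9/4 - 9*√2/2)*(-73555/203) = 661995/812 + 661995*√2/406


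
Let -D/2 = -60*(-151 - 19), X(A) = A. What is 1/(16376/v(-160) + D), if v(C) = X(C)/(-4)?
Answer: -5/99953 ≈ -5.0023e-5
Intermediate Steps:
v(C) = -C/4 (v(C) = C/(-4) = -C/4)
D = -20400 (D = -(-120)*(-151 - 19) = -(-120)*(-170) = -2*10200 = -20400)
1/(16376/v(-160) + D) = 1/(16376/((-¼*(-160))) - 20400) = 1/(16376/40 - 20400) = 1/(16376*(1/40) - 20400) = 1/(2047/5 - 20400) = 1/(-99953/5) = -5/99953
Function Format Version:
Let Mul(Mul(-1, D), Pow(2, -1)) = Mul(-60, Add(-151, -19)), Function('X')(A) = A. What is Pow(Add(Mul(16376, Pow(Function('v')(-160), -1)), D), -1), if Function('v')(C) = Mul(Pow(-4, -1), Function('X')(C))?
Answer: Rational(-5, 99953) ≈ -5.0023e-5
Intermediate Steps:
Function('v')(C) = Mul(Rational(-1, 4), C) (Function('v')(C) = Mul(Pow(-4, -1), C) = Mul(Rational(-1, 4), C))
D = -20400 (D = Mul(-2, Mul(-60, Add(-151, -19))) = Mul(-2, Mul(-60, -170)) = Mul(-2, 10200) = -20400)
Pow(Add(Mul(16376, Pow(Function('v')(-160), -1)), D), -1) = Pow(Add(Mul(16376, Pow(Mul(Rational(-1, 4), -160), -1)), -20400), -1) = Pow(Add(Mul(16376, Pow(40, -1)), -20400), -1) = Pow(Add(Mul(16376, Rational(1, 40)), -20400), -1) = Pow(Add(Rational(2047, 5), -20400), -1) = Pow(Rational(-99953, 5), -1) = Rational(-5, 99953)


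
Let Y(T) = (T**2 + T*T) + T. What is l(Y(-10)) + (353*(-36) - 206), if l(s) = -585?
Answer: -13499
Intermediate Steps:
Y(T) = T + 2*T**2 (Y(T) = (T**2 + T**2) + T = 2*T**2 + T = T + 2*T**2)
l(Y(-10)) + (353*(-36) - 206) = -585 + (353*(-36) - 206) = -585 + (-12708 - 206) = -585 - 12914 = -13499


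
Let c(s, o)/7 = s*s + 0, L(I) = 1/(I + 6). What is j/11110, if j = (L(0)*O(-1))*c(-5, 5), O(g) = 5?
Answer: 175/13332 ≈ 0.013126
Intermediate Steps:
L(I) = 1/(6 + I)
c(s, o) = 7*s**2 (c(s, o) = 7*(s*s + 0) = 7*(s**2 + 0) = 7*s**2)
j = 875/6 (j = (5/(6 + 0))*(7*(-5)**2) = (5/6)*(7*25) = ((1/6)*5)*175 = (5/6)*175 = 875/6 ≈ 145.83)
j/11110 = (875/6)/11110 = (875/6)*(1/11110) = 175/13332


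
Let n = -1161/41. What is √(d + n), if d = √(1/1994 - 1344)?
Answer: √(-189263289636 + 3351914*I*√5343790390)/81754 ≈ 3.0005 + 6.109*I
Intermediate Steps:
n = -1161/41 (n = -1161*1/41 = -1161/41 ≈ -28.317)
d = I*√5343790390/1994 (d = √(1/1994 - 1344) = √(-2679935/1994) = I*√5343790390/1994 ≈ 36.661*I)
√(d + n) = √(I*√5343790390/1994 - 1161/41) = √(-1161/41 + I*√5343790390/1994)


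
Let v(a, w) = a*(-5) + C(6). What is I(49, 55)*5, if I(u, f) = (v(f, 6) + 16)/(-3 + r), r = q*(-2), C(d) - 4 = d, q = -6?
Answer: -415/3 ≈ -138.33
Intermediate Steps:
C(d) = 4 + d
r = 12 (r = -6*(-2) = 12)
v(a, w) = 10 - 5*a (v(a, w) = a*(-5) + (4 + 6) = -5*a + 10 = 10 - 5*a)
I(u, f) = 26/9 - 5*f/9 (I(u, f) = ((10 - 5*f) + 16)/(-3 + 12) = (26 - 5*f)/9 = (26 - 5*f)*(1/9) = 26/9 - 5*f/9)
I(49, 55)*5 = (26/9 - 5/9*55)*5 = (26/9 - 275/9)*5 = -83/3*5 = -415/3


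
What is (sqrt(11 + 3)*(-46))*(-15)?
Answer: 690*sqrt(14) ≈ 2581.7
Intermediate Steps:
(sqrt(11 + 3)*(-46))*(-15) = (sqrt(14)*(-46))*(-15) = -46*sqrt(14)*(-15) = 690*sqrt(14)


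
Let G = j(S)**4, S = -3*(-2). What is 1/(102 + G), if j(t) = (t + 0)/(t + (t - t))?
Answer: 1/103 ≈ 0.0097087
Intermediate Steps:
S = 6
j(t) = 1 (j(t) = t/(t + 0) = t/t = 1)
G = 1 (G = 1**4 = 1)
1/(102 + G) = 1/(102 + 1) = 1/103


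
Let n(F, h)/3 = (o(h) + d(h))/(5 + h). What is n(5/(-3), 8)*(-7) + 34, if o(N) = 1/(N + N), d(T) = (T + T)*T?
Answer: -35957/208 ≈ -172.87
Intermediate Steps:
d(T) = 2*T**2 (d(T) = (2*T)*T = 2*T**2)
o(N) = 1/(2*N)
n(F, h) = 3*(1/(2*h) + 2*h**2)/(5 + h) (n(F, h) = 3*((1/(2*h) + 2*h**2)/(5 + h)) = 3*(1/(2*h) + 2*h**2)/(5 + h))
n(5/(-3), 8)*(-7) + 34 = ((3/2)*(1 + 4*8**3)/(8*(5 + 8)))*(-7) + 34 = ((3/2)*(1/8)*(1 + 4*512)/13)*(-7) + 34 = ((3/2)*(1/8)*(1/13)*(1 + 2048))*(-7) + 34 = ((3/2)*(1/8)*(1/13)*2049)*(-7) + 34 = (6147/208)*(-7) + 34 = -43029/208 + 34 = -35957/208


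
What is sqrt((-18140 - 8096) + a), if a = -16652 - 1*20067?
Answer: 3*I*sqrt(6995) ≈ 250.91*I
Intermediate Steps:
a = -36719 (a = -16652 - 20067 = -36719)
sqrt((-18140 - 8096) + a) = sqrt((-18140 - 8096) - 36719) = sqrt(-26236 - 36719) = sqrt(-62955) = 3*I*sqrt(6995)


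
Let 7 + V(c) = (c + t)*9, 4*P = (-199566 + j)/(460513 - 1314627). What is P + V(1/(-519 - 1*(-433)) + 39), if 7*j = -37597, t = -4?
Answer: 45240981503/146907608 ≈ 307.96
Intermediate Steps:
j = -5371 (j = (⅐)*(-37597) = -5371)
P = 204937/3416456 (P = ((-199566 - 5371)/(460513 - 1314627))/4 = (-204937/(-854114))/4 = (-204937*(-1/854114))/4 = (¼)*(204937/854114) = 204937/3416456 ≈ 0.059985)
V(c) = -43 + 9*c (V(c) = -7 + (c - 4)*9 = -7 + (-4 + c)*9 = -7 + (-36 + 9*c) = -43 + 9*c)
P + V(1/(-519 - 1*(-433)) + 39) = 204937/3416456 + (-43 + 9*(1/(-519 - 1*(-433)) + 39)) = 204937/3416456 + (-43 + 9*(1/(-519 + 433) + 39)) = 204937/3416456 + (-43 + 9*(1/(-86) + 39)) = 204937/3416456 + (-43 + 9*(-1/86 + 39)) = 204937/3416456 + (-43 + 9*(3353/86)) = 204937/3416456 + (-43 + 30177/86) = 204937/3416456 + 26479/86 = 45240981503/146907608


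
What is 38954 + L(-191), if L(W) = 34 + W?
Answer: 38797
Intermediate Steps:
38954 + L(-191) = 38954 + (34 - 191) = 38954 - 157 = 38797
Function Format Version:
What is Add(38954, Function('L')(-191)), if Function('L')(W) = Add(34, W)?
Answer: 38797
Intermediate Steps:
Add(38954, Function('L')(-191)) = Add(38954, Add(34, -191)) = Add(38954, -157) = 38797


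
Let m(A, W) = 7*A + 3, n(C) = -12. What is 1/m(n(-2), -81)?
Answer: -1/81 ≈ -0.012346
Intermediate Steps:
m(A, W) = 3 + 7*A
1/m(n(-2), -81) = 1/(3 + 7*(-12)) = 1/(3 - 84) = 1/(-81) = -1/81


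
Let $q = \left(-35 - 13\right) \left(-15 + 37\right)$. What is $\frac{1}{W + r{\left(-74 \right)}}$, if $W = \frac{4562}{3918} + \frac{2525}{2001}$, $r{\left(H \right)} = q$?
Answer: $- \frac{1306653}{1376655316} \approx -0.00094915$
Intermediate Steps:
$q = -1056$ ($q = \left(-48\right) 22 = -1056$)
$r{\left(H \right)} = -1056$
$W = \frac{3170252}{1306653}$ ($W = 4562 \cdot \frac{1}{3918} + 2525 \cdot \frac{1}{2001} = \frac{2281}{1959} + \frac{2525}{2001} = \frac{3170252}{1306653} \approx 2.4262$)
$\frac{1}{W + r{\left(-74 \right)}} = \frac{1}{\frac{3170252}{1306653} - 1056} = \frac{1}{- \frac{1376655316}{1306653}} = - \frac{1306653}{1376655316}$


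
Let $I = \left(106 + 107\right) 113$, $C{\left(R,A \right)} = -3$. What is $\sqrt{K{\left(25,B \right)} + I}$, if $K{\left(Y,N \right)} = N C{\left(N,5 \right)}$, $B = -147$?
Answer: $\sqrt{24510} \approx 156.56$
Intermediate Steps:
$I = 24069$ ($I = 213 \cdot 113 = 24069$)
$K{\left(Y,N \right)} = - 3 N$ ($K{\left(Y,N \right)} = N \left(-3\right) = - 3 N$)
$\sqrt{K{\left(25,B \right)} + I} = \sqrt{\left(-3\right) \left(-147\right) + 24069} = \sqrt{441 + 24069} = \sqrt{24510}$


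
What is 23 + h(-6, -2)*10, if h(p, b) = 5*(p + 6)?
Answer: 23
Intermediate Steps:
h(p, b) = 30 + 5*p (h(p, b) = 5*(6 + p) = 30 + 5*p)
23 + h(-6, -2)*10 = 23 + (30 + 5*(-6))*10 = 23 + (30 - 30)*10 = 23 + 0*10 = 23 + 0 = 23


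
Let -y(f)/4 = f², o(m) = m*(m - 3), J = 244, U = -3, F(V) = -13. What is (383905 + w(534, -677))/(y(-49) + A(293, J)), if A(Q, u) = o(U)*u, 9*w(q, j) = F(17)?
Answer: -863783/11727 ≈ -73.658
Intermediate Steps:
w(q, j) = -13/9 (w(q, j) = (⅑)*(-13) = -13/9)
o(m) = m*(-3 + m)
y(f) = -4*f²
A(Q, u) = 18*u (A(Q, u) = (-3*(-3 - 3))*u = (-3*(-6))*u = 18*u)
(383905 + w(534, -677))/(y(-49) + A(293, J)) = (383905 - 13/9)/(-4*(-49)² + 18*244) = 3455132/(9*(-4*2401 + 4392)) = 3455132/(9*(-9604 + 4392)) = (3455132/9)/(-5212) = (3455132/9)*(-1/5212) = -863783/11727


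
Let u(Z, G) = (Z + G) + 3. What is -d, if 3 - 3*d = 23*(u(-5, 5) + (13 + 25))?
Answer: 940/3 ≈ 313.33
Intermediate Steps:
u(Z, G) = 3 + G + Z (u(Z, G) = (G + Z) + 3 = 3 + G + Z)
d = -940/3 (d = 1 - 23*((3 + 5 - 5) + (13 + 25))/3 = 1 - 23*(3 + 38)/3 = 1 - 23*41/3 = 1 - ⅓*943 = 1 - 943/3 = -940/3 ≈ -313.33)
-d = -1*(-940/3) = 940/3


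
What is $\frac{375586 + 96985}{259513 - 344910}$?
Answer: $- \frac{472571}{85397} \approx -5.5338$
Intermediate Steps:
$\frac{375586 + 96985}{259513 - 344910} = \frac{472571}{-85397} = 472571 \left(- \frac{1}{85397}\right) = - \frac{472571}{85397}$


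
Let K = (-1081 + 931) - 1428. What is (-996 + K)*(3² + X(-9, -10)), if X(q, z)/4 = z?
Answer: 79794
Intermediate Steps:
X(q, z) = 4*z
K = -1578 (K = -150 - 1428 = -1578)
(-996 + K)*(3² + X(-9, -10)) = (-996 - 1578)*(3² + 4*(-10)) = -2574*(9 - 40) = -2574*(-31) = 79794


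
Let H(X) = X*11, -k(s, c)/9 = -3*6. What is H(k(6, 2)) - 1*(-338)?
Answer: 2120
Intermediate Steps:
k(s, c) = 162 (k(s, c) = -(-27)*6 = -9*(-18) = 162)
H(X) = 11*X
H(k(6, 2)) - 1*(-338) = 11*162 - 1*(-338) = 1782 + 338 = 2120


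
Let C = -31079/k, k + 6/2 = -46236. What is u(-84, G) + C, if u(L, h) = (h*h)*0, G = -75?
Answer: 31079/46239 ≈ 0.67214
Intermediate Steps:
k = -46239 (k = -3 - 46236 = -46239)
C = 31079/46239 (C = -31079/(-46239) = -31079*(-1/46239) = 31079/46239 ≈ 0.67214)
u(L, h) = 0 (u(L, h) = h²*0 = 0)
u(-84, G) + C = 0 + 31079/46239 = 31079/46239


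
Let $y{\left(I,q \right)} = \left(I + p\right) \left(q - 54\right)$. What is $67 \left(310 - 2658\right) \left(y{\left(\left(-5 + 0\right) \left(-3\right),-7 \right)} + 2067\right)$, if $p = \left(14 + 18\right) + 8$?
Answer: $202623008$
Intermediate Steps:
$p = 40$ ($p = 32 + 8 = 40$)
$y{\left(I,q \right)} = \left(-54 + q\right) \left(40 + I\right)$ ($y{\left(I,q \right)} = \left(I + 40\right) \left(q - 54\right) = \left(40 + I\right) \left(-54 + q\right) = \left(-54 + q\right) \left(40 + I\right)$)
$67 \left(310 - 2658\right) \left(y{\left(\left(-5 + 0\right) \left(-3\right),-7 \right)} + 2067\right) = 67 \left(310 - 2658\right) \left(\left(-2160 - 54 \left(-5 + 0\right) \left(-3\right) + 40 \left(-7\right) + \left(-5 + 0\right) \left(-3\right) \left(-7\right)\right) + 2067\right) = 67 \left(- 2348 \left(\left(-2160 - 54 \left(\left(-5\right) \left(-3\right)\right) - 280 + \left(-5\right) \left(-3\right) \left(-7\right)\right) + 2067\right)\right) = 67 \left(- 2348 \left(\left(-2160 - 810 - 280 + 15 \left(-7\right)\right) + 2067\right)\right) = 67 \left(- 2348 \left(\left(-2160 - 810 - 280 - 105\right) + 2067\right)\right) = 67 \left(- 2348 \left(-3355 + 2067\right)\right) = 67 \left(\left(-2348\right) \left(-1288\right)\right) = 67 \cdot 3024224 = 202623008$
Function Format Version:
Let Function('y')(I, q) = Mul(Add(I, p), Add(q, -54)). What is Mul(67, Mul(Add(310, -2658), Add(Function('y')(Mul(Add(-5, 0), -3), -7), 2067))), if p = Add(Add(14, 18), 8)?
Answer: 202623008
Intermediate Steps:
p = 40 (p = Add(32, 8) = 40)
Function('y')(I, q) = Mul(Add(-54, q), Add(40, I)) (Function('y')(I, q) = Mul(Add(I, 40), Add(q, -54)) = Mul(Add(40, I), Add(-54, q)) = Mul(Add(-54, q), Add(40, I)))
Mul(67, Mul(Add(310, -2658), Add(Function('y')(Mul(Add(-5, 0), -3), -7), 2067))) = Mul(67, Mul(Add(310, -2658), Add(Add(-2160, Mul(-54, Mul(Add(-5, 0), -3)), Mul(40, -7), Mul(Mul(Add(-5, 0), -3), -7)), 2067))) = Mul(67, Mul(-2348, Add(Add(-2160, Mul(-54, Mul(-5, -3)), -280, Mul(Mul(-5, -3), -7)), 2067))) = Mul(67, Mul(-2348, Add(Add(-2160, Mul(-54, 15), -280, Mul(15, -7)), 2067))) = Mul(67, Mul(-2348, Add(Add(-2160, -810, -280, -105), 2067))) = Mul(67, Mul(-2348, Add(-3355, 2067))) = Mul(67, Mul(-2348, -1288)) = Mul(67, 3024224) = 202623008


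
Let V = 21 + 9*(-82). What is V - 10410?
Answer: -11127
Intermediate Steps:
V = -717 (V = 21 - 738 = -717)
V - 10410 = -717 - 10410 = -11127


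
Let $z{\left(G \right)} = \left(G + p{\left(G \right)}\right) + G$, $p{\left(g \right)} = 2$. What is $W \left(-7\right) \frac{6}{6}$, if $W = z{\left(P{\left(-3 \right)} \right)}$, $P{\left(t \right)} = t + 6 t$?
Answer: $280$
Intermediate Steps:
$P{\left(t \right)} = 7 t$
$z{\left(G \right)} = 2 + 2 G$ ($z{\left(G \right)} = \left(G + 2\right) + G = \left(2 + G\right) + G = 2 + 2 G$)
$W = -40$ ($W = 2 + 2 \cdot 7 \left(-3\right) = 2 + 2 \left(-21\right) = 2 - 42 = -40$)
$W \left(-7\right) \frac{6}{6} = \left(-40\right) \left(-7\right) \frac{6}{6} = 280 \cdot 6 \cdot \frac{1}{6} = 280 \cdot 1 = 280$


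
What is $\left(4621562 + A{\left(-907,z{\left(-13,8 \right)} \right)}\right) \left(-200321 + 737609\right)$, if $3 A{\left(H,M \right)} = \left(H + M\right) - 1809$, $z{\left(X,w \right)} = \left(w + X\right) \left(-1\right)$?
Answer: $2482624274600$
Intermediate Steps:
$z{\left(X,w \right)} = - X - w$ ($z{\left(X,w \right)} = \left(X + w\right) \left(-1\right) = - X - w$)
$A{\left(H,M \right)} = -603 + \frac{H}{3} + \frac{M}{3}$ ($A{\left(H,M \right)} = \frac{\left(H + M\right) - 1809}{3} = \frac{-1809 + H + M}{3} = -603 + \frac{H}{3} + \frac{M}{3}$)
$\left(4621562 + A{\left(-907,z{\left(-13,8 \right)} \right)}\right) \left(-200321 + 737609\right) = \left(4621562 + \left(-603 + \frac{1}{3} \left(-907\right) + \frac{\left(-1\right) \left(-13\right) - 8}{3}\right)\right) \left(-200321 + 737609\right) = \left(4621562 - \left(\frac{2716}{3} - \frac{13 - 8}{3}\right)\right) 537288 = \left(4621562 - \frac{2711}{3}\right) 537288 = \frac{13861975}{3} \cdot 537288 = 2482624274600$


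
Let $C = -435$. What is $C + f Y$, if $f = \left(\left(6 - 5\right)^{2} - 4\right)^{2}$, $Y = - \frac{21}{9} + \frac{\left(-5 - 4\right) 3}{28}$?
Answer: $- \frac{13011}{28} \approx -464.68$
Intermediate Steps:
$Y = - \frac{277}{84}$ ($Y = \left(-21\right) \frac{1}{9} + \left(-9\right) 3 \cdot \frac{1}{28} = - \frac{7}{3} - \frac{27}{28} = - \frac{277}{84} \approx -3.2976$)
$f = 9$ ($f = \left(1^{2} - 4\right)^{2} = \left(1 - 4\right)^{2} = \left(-3\right)^{2} = 9$)
$C + f Y = -435 + 9 \left(- \frac{277}{84}\right) = -435 - \frac{831}{28} = - \frac{13011}{28}$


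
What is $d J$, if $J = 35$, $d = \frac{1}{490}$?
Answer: $\frac{1}{14} \approx 0.071429$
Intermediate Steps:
$d = \frac{1}{490} \approx 0.0020408$
$d J = \frac{1}{490} \cdot 35 = \frac{1}{14}$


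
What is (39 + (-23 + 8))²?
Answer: 576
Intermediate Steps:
(39 + (-23 + 8))² = (39 - 15)² = 24² = 576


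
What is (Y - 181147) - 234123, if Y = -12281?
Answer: -427551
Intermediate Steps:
(Y - 181147) - 234123 = (-12281 - 181147) - 234123 = -193428 - 234123 = -427551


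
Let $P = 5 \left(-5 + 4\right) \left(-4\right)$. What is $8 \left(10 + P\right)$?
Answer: $240$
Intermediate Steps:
$P = 20$ ($P = 5 \left(-1\right) \left(-4\right) = \left(-5\right) \left(-4\right) = 20$)
$8 \left(10 + P\right) = 8 \left(10 + 20\right) = 8 \cdot 30 = 240$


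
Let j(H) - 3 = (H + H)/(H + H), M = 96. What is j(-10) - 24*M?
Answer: -2300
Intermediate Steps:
j(H) = 4 (j(H) = 3 + (H + H)/(H + H) = 3 + (2*H)/((2*H)) = 3 + (2*H)*(1/(2*H)) = 3 + 1 = 4)
j(-10) - 24*M = 4 - 24*96 = 4 - 2304 = -2300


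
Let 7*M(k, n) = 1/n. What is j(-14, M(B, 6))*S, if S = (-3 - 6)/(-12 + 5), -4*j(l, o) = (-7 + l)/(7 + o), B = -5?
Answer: 567/590 ≈ 0.96102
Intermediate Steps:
M(k, n) = 1/(7*n)
j(l, o) = -(-7 + l)/(4*(7 + o))
S = 9/7 (S = -9/(-7) = -9*(-1/7) = 9/7 ≈ 1.2857)
j(-14, M(B, 6))*S = ((7 - 1*(-14))/(4*(7 + (1/7)/6)))*(9/7) = ((7 + 14)/(4*(7 + (1/7)*(1/6))))*(9/7) = ((1/4)*21/(7 + 1/42))*(9/7) = ((1/4)*21/(295/42))*(9/7) = ((1/4)*(42/295)*21)*(9/7) = (441/590)*(9/7) = 567/590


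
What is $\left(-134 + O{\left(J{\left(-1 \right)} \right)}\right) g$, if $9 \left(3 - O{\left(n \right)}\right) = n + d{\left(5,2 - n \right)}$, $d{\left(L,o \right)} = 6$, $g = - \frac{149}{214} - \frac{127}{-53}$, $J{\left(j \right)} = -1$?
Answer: $- \frac{3804784}{17013} \approx -223.64$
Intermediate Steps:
$g = \frac{19281}{11342}$ ($g = \left(-149\right) \frac{1}{214} - - \frac{127}{53} = - \frac{149}{214} + \frac{127}{53} = \frac{19281}{11342} \approx 1.7$)
$O{\left(n \right)} = \frac{7}{3} - \frac{n}{9}$ ($O{\left(n \right)} = 3 - \frac{n + 6}{9} = 3 - \frac{6 + n}{9} = 3 - \left(\frac{2}{3} + \frac{n}{9}\right) = \frac{7}{3} - \frac{n}{9}$)
$\left(-134 + O{\left(J{\left(-1 \right)} \right)}\right) g = \left(-134 + \left(\frac{7}{3} - - \frac{1}{9}\right)\right) \frac{19281}{11342} = \left(-134 + \left(\frac{7}{3} + \frac{1}{9}\right)\right) \frac{19281}{11342} = \left(-134 + \frac{22}{9}\right) \frac{19281}{11342} = \left(- \frac{1184}{9}\right) \frac{19281}{11342} = - \frac{3804784}{17013}$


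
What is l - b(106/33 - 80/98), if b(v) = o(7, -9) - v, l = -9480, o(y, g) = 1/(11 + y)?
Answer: -91952255/9702 ≈ -9477.7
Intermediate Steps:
b(v) = 1/18 - v (b(v) = 1/(11 + 7) - v = 1/18 - v)
l - b(106/33 - 80/98) = -9480 - (1/18 - (106/33 - 80/98)) = -9480 - (1/18 - (106*(1/33) - 80*1/98)) = -9480 - (1/18 - (106/33 - 40/49)) = -9480 - (1/18 - 1*3874/1617) = -9480 - (1/18 - 3874/1617) = -9480 - 1*(-22705/9702) = -9480 + 22705/9702 = -91952255/9702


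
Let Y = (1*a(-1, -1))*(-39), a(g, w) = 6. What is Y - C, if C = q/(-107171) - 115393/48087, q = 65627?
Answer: -1190403870466/5153531877 ≈ -230.99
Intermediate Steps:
Y = -234 (Y = (1*6)*(-39) = 6*(-39) = -234)
C = -15522588752/5153531877 (C = 65627/(-107171) - 115393/48087 = 65627*(-1/107171) - 115393*1/48087 = -65627/107171 - 115393/48087 = -15522588752/5153531877 ≈ -3.0120)
Y - C = -234 - 1*(-15522588752/5153531877) = -234 + 15522588752/5153531877 = -1190403870466/5153531877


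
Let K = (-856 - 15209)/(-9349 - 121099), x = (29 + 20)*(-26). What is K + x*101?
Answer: -16785249887/130448 ≈ -1.2867e+5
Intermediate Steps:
x = -1274 (x = 49*(-26) = -1274)
K = 16065/130448 (K = -16065/(-130448) = -16065*(-1/130448) = 16065/130448 ≈ 0.12315)
K + x*101 = 16065/130448 - 1274*101 = 16065/130448 - 128674 = -16785249887/130448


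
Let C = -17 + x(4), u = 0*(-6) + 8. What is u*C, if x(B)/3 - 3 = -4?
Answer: -160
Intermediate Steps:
u = 8 (u = 0 + 8 = 8)
x(B) = -3 (x(B) = 9 + 3*(-4) = 9 - 12 = -3)
C = -20 (C = -17 - 3 = -20)
u*C = 8*(-20) = -160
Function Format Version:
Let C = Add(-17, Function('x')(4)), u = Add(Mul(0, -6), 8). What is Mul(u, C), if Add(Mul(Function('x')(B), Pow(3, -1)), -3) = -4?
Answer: -160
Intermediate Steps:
u = 8 (u = Add(0, 8) = 8)
Function('x')(B) = -3 (Function('x')(B) = Add(9, Mul(3, -4)) = Add(9, -12) = -3)
C = -20 (C = Add(-17, -3) = -20)
Mul(u, C) = Mul(8, -20) = -160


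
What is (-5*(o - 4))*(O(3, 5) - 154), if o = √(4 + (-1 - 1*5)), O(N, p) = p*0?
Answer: -3080 + 770*I*√2 ≈ -3080.0 + 1088.9*I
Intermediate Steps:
O(N, p) = 0
o = I*√2 (o = √(4 + (-1 - 5)) = √(4 - 6) = √(-2) = I*√2 ≈ 1.4142*I)
(-5*(o - 4))*(O(3, 5) - 154) = (-5*(I*√2 - 4))*(0 - 154) = -5*(-4 + I*√2)*(-154) = (20 - 5*I*√2)*(-154) = -3080 + 770*I*√2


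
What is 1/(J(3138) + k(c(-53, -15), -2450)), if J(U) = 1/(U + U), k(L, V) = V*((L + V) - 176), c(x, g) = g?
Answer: 6276/40608544201 ≈ 1.5455e-7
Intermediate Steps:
k(L, V) = V*(-176 + L + V)
J(U) = 1/(2*U)
1/(J(3138) + k(c(-53, -15), -2450)) = 1/((½)/3138 - 2450*(-176 - 15 - 2450)) = 1/((½)*(1/3138) - 2450*(-2641)) = 1/(1/6276 + 6470450) = 1/(40608544201/6276) = 6276/40608544201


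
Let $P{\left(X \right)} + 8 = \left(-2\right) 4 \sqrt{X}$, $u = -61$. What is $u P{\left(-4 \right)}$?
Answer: $488 + 976 i \approx 488.0 + 976.0 i$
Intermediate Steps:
$P{\left(X \right)} = -8 - 8 \sqrt{X}$ ($P{\left(X \right)} = -8 + \left(-2\right) 4 \sqrt{X} = -8 - 8 \sqrt{X}$)
$u P{\left(-4 \right)} = - 61 \left(-8 - 8 \sqrt{-4}\right) = - 61 \left(-8 - 8 \cdot 2 i\right) = - 61 \left(-8 - 16 i\right) = 488 + 976 i$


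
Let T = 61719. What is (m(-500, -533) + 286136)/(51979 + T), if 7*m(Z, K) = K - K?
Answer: 143068/56849 ≈ 2.5166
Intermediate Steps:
m(Z, K) = 0 (m(Z, K) = (K - K)/7 = (⅐)*0 = 0)
(m(-500, -533) + 286136)/(51979 + T) = (0 + 286136)/(51979 + 61719) = 286136/113698 = 286136*(1/113698) = 143068/56849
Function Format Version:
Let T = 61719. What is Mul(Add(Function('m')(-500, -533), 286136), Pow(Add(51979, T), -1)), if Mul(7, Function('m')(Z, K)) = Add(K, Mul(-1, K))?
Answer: Rational(143068, 56849) ≈ 2.5166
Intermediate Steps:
Function('m')(Z, K) = 0 (Function('m')(Z, K) = Mul(Rational(1, 7), Add(K, Mul(-1, K))) = Mul(Rational(1, 7), 0) = 0)
Mul(Add(Function('m')(-500, -533), 286136), Pow(Add(51979, T), -1)) = Mul(Add(0, 286136), Pow(Add(51979, 61719), -1)) = Mul(286136, Pow(113698, -1)) = Mul(286136, Rational(1, 113698)) = Rational(143068, 56849)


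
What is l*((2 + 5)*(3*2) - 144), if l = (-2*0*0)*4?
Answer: 0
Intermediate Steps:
l = 0 (l = (0*0)*4 = 0*4 = 0)
l*((2 + 5)*(3*2) - 144) = 0*((2 + 5)*(3*2) - 144) = 0*(7*6 - 144) = 0*(42 - 144) = 0*(-102) = 0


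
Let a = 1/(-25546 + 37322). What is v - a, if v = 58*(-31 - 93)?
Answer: -84692993/11776 ≈ -7192.0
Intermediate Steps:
v = -7192 (v = 58*(-124) = -7192)
a = 1/11776 ≈ 8.4918e-5
v - a = -7192 - 1*1/11776 = -7192 - 1/11776 = -84692993/11776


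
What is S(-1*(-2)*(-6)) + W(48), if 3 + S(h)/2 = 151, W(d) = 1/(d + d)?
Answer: 28417/96 ≈ 296.01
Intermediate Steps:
W(d) = 1/(2*d)
S(h) = 296 (S(h) = -6 + 2*151 = -6 + 302 = 296)
S(-1*(-2)*(-6)) + W(48) = 296 + (½)/48 = 296 + (½)*(1/48) = 296 + 1/96 = 28417/96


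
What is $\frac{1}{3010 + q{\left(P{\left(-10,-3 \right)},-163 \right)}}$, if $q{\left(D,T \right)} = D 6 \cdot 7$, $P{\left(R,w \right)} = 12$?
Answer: $\frac{1}{3514} \approx 0.00028458$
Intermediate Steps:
$q{\left(D,T \right)} = 42 D$ ($q{\left(D,T \right)} = 6 D 7 = 42 D$)
$\frac{1}{3010 + q{\left(P{\left(-10,-3 \right)},-163 \right)}} = \frac{1}{3010 + 42 \cdot 12} = \frac{1}{3010 + 504} = \frac{1}{3514}$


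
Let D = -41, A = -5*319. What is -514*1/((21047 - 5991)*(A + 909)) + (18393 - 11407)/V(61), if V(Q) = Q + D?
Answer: 9019290557/25821040 ≈ 349.30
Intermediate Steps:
A = -1595
V(Q) = -41 + Q (V(Q) = Q - 41 = -41 + Q)
-514*1/((21047 - 5991)*(A + 909)) + (18393 - 11407)/V(61) = -514*1/((-1595 + 909)*(21047 - 5991)) + (18393 - 11407)/(-41 + 61) = -514/((-686*15056)) + 6986/20 = -514/(-10328416) + 6986*(1/20) = -514*(-1/10328416) + 3493/10 = 257/5164208 + 3493/10 = 9019290557/25821040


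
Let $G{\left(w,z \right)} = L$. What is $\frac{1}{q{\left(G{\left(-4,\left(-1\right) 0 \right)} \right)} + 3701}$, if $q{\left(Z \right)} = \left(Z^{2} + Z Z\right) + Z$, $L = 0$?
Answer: $\frac{1}{3701} \approx 0.0002702$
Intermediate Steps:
$G{\left(w,z \right)} = 0$
$q{\left(Z \right)} = Z + 2 Z^{2}$ ($q{\left(Z \right)} = \left(Z^{2} + Z^{2}\right) + Z = 2 Z^{2} + Z = Z + 2 Z^{2}$)
$\frac{1}{q{\left(G{\left(-4,\left(-1\right) 0 \right)} \right)} + 3701} = \frac{1}{0 \left(1 + 2 \cdot 0\right) + 3701} = \frac{1}{0 \left(1 + 0\right) + 3701} = \frac{1}{0 \cdot 1 + 3701} = \frac{1}{0 + 3701} = \frac{1}{3701}$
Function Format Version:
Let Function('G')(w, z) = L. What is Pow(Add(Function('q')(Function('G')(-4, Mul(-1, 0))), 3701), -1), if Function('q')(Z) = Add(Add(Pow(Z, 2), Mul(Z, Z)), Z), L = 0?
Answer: Rational(1, 3701) ≈ 0.00027020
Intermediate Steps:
Function('G')(w, z) = 0
Function('q')(Z) = Add(Z, Mul(2, Pow(Z, 2))) (Function('q')(Z) = Add(Add(Pow(Z, 2), Pow(Z, 2)), Z) = Add(Mul(2, Pow(Z, 2)), Z) = Add(Z, Mul(2, Pow(Z, 2))))
Pow(Add(Function('q')(Function('G')(-4, Mul(-1, 0))), 3701), -1) = Pow(Add(Mul(0, Add(1, Mul(2, 0))), 3701), -1) = Pow(Add(Mul(0, Add(1, 0)), 3701), -1) = Pow(Add(Mul(0, 1), 3701), -1) = Pow(Add(0, 3701), -1) = Pow(3701, -1) = Rational(1, 3701)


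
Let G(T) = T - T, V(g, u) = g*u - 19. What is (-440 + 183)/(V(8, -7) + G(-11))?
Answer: 257/75 ≈ 3.4267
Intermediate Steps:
V(g, u) = -19 + g*u
G(T) = 0
(-440 + 183)/(V(8, -7) + G(-11)) = (-440 + 183)/((-19 + 8*(-7)) + 0) = -257/((-19 - 56) + 0) = -257/(-75 + 0) = -257/(-75) = -257*(-1/75) = 257/75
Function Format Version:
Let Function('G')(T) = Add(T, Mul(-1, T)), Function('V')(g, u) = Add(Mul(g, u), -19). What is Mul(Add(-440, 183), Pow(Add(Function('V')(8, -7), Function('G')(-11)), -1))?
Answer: Rational(257, 75) ≈ 3.4267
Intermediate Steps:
Function('V')(g, u) = Add(-19, Mul(g, u))
Function('G')(T) = 0
Mul(Add(-440, 183), Pow(Add(Function('V')(8, -7), Function('G')(-11)), -1)) = Mul(Add(-440, 183), Pow(Add(Add(-19, Mul(8, -7)), 0), -1)) = Mul(-257, Pow(Add(Add(-19, -56), 0), -1)) = Mul(-257, Pow(Add(-75, 0), -1)) = Mul(-257, Pow(-75, -1)) = Mul(-257, Rational(-1, 75)) = Rational(257, 75)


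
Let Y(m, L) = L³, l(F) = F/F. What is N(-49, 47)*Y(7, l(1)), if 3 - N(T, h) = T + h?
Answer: 5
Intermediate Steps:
l(F) = 1
N(T, h) = 3 - T - h (N(T, h) = 3 - (T + h) = 3 + (-T - h) = 3 - T - h)
N(-49, 47)*Y(7, l(1)) = (3 - 1*(-49) - 1*47)*1³ = (3 + 49 - 47)*1 = 5*1 = 5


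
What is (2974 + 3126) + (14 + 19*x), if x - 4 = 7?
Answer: 6323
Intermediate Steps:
x = 11 (x = 4 + 7 = 11)
(2974 + 3126) + (14 + 19*x) = (2974 + 3126) + (14 + 19*11) = 6100 + (14 + 209) = 6100 + 223 = 6323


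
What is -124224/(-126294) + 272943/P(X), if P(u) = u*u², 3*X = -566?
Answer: 3598960468595/3816636169304 ≈ 0.94297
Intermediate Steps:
X = -566/3 (X = (⅓)*(-566) = -566/3 ≈ -188.67)
P(u) = u³
-124224/(-126294) + 272943/P(X) = -124224/(-126294) + 272943/((-566/3)³) = -124224*(-1/126294) + 272943/(-181321496/27) = 20704/21049 + 272943*(-27/181321496) = 20704/21049 - 7369461/181321496 = 3598960468595/3816636169304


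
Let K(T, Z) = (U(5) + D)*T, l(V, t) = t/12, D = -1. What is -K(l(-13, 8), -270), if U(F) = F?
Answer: -8/3 ≈ -2.6667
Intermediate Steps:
l(V, t) = t/12 (l(V, t) = t*(1/12) = t/12)
K(T, Z) = 4*T (K(T, Z) = (5 - 1)*T = 4*T)
-K(l(-13, 8), -270) = -4*(1/12)*8 = -4*2/3 = -1*8/3 = -8/3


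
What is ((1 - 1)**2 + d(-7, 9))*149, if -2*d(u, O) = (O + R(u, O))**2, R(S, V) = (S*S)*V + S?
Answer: -29241101/2 ≈ -1.4621e+7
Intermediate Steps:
R(S, V) = S + V*S**2 (R(S, V) = S**2*V + S = V*S**2 + S = S + V*S**2)
d(u, O) = -(O + u*(1 + O*u))**2/2 (d(u, O) = -(O + u*(1 + u*O))**2/2 = -(O + u*(1 + O*u))**2/2)
((1 - 1)**2 + d(-7, 9))*149 = ((1 - 1)**2 - (9 - 7*(1 + 9*(-7)))**2/2)*149 = (0**2 - (9 - 7*(1 - 63))**2/2)*149 = (0 - (9 - 7*(-62))**2/2)*149 = (0 - (9 + 434)**2/2)*149 = (0 - 1/2*443**2)*149 = (0 - 1/2*196249)*149 = (0 - 196249/2)*149 = -196249/2*149 = -29241101/2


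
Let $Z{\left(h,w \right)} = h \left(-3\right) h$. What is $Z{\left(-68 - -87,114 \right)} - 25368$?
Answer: $-26451$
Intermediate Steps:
$Z{\left(h,w \right)} = - 3 h^{2}$ ($Z{\left(h,w \right)} = - 3 h h = - 3 h^{2}$)
$Z{\left(-68 - -87,114 \right)} - 25368 = - 3 \left(-68 - -87\right)^{2} - 25368 = - 3 \left(-68 + 87\right)^{2} - 25368 = - 3 \cdot 19^{2} - 25368 = \left(-3\right) 361 - 25368 = -1083 - 25368 = -26451$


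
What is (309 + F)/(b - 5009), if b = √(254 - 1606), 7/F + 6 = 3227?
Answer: -4985437664/80819505693 - 25877696*I*√2/80819505693 ≈ -0.061686 - 0.00045282*I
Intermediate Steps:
F = 7/3221 (F = 7/(-6 + 3227) = 7/3221 ≈ 0.0021732)
b = 26*I*√2 (b = √(-1352) = 26*I*√2 ≈ 36.77*I)
(309 + F)/(b - 5009) = (309 + 7/3221)/(26*I*√2 - 5009) = 995296/(3221*(-5009 + 26*I*√2))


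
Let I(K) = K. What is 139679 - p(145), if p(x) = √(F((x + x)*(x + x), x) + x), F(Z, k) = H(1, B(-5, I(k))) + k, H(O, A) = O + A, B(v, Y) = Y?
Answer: 139679 - 2*√109 ≈ 1.3966e+5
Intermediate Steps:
H(O, A) = A + O
F(Z, k) = 1 + 2*k (F(Z, k) = (k + 1) + k = (1 + k) + k = 1 + 2*k)
p(x) = √(1 + 3*x) (p(x) = √((1 + 2*x) + x) = √(1 + 3*x))
139679 - p(145) = 139679 - √(1 + 3*145) = 139679 - √(1 + 435) = 139679 - √436 = 139679 - 2*√109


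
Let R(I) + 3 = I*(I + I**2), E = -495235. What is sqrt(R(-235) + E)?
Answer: 4*I*sqrt(838618) ≈ 3663.0*I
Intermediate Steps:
R(I) = -3 + I*(I + I**2)
sqrt(R(-235) + E) = sqrt((-3 + (-235)**2 + (-235)**3) - 495235) = sqrt((-3 + 55225 - 12977875) - 495235) = sqrt(-12922653 - 495235) = sqrt(-13417888) = 4*I*sqrt(838618)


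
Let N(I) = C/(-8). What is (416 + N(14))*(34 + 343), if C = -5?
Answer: 1256541/8 ≈ 1.5707e+5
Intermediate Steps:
N(I) = 5/8 (N(I) = -5/(-8) = -5*(-⅛) = 5/8)
(416 + N(14))*(34 + 343) = (416 + 5/8)*(34 + 343) = (3333/8)*377 = 1256541/8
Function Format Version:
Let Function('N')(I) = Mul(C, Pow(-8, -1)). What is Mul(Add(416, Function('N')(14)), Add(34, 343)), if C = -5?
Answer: Rational(1256541, 8) ≈ 1.5707e+5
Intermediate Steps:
Function('N')(I) = Rational(5, 8) (Function('N')(I) = Mul(-5, Pow(-8, -1)) = Mul(-5, Rational(-1, 8)) = Rational(5, 8))
Mul(Add(416, Function('N')(14)), Add(34, 343)) = Mul(Add(416, Rational(5, 8)), Add(34, 343)) = Mul(Rational(3333, 8), 377) = Rational(1256541, 8)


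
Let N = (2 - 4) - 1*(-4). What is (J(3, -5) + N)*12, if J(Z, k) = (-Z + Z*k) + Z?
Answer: -156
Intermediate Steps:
J(Z, k) = Z*k
N = 2 (N = -2 + 4 = 2)
(J(3, -5) + N)*12 = (3*(-5) + 2)*12 = (-15 + 2)*12 = -13*12 = -156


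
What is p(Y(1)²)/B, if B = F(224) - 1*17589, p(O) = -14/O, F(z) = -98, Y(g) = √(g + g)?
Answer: 7/17687 ≈ 0.00039577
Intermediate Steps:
Y(g) = √2*√g (Y(g) = √(2*g) = √2*√g)
B = -17687 (B = -98 - 1*17589 = -98 - 17589 = -17687)
p(Y(1)²)/B = -14/((√2*√1)²)/(-17687) = -14/((√2*1)²)*(-1/17687) = -14/((√2)²)*(-1/17687) = -14/2*(-1/17687) = -14*½*(-1/17687) = -7*(-1/17687) = 7/17687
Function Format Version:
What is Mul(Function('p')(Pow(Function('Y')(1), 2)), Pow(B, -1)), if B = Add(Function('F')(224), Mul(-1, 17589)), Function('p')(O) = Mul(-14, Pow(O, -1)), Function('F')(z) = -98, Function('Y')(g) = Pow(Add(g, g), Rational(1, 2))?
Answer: Rational(7, 17687) ≈ 0.00039577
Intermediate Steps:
Function('Y')(g) = Mul(Pow(2, Rational(1, 2)), Pow(g, Rational(1, 2))) (Function('Y')(g) = Pow(Mul(2, g), Rational(1, 2)) = Mul(Pow(2, Rational(1, 2)), Pow(g, Rational(1, 2))))
B = -17687 (B = Add(-98, Mul(-1, 17589)) = Add(-98, -17589) = -17687)
Mul(Function('p')(Pow(Function('Y')(1), 2)), Pow(B, -1)) = Mul(Mul(-14, Pow(Pow(Mul(Pow(2, Rational(1, 2)), Pow(1, Rational(1, 2))), 2), -1)), Pow(-17687, -1)) = Mul(Mul(-14, Pow(Pow(Mul(Pow(2, Rational(1, 2)), 1), 2), -1)), Rational(-1, 17687)) = Mul(Mul(-14, Pow(Pow(Pow(2, Rational(1, 2)), 2), -1)), Rational(-1, 17687)) = Mul(Mul(-14, Pow(2, -1)), Rational(-1, 17687)) = Mul(Mul(-14, Rational(1, 2)), Rational(-1, 17687)) = Mul(-7, Rational(-1, 17687)) = Rational(7, 17687)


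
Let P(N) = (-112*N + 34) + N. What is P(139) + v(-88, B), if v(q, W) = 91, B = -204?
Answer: -15304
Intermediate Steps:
P(N) = 34 - 111*N (P(N) = (34 - 112*N) + N = 34 - 111*N)
P(139) + v(-88, B) = (34 - 111*139) + 91 = (34 - 15429) + 91 = -15395 + 91 = -15304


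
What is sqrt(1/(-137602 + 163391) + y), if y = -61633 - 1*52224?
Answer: 6*I*sqrt(2103421166603)/25789 ≈ 337.43*I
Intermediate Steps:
y = -113857 (y = -61633 - 52224 = -113857)
sqrt(1/(-137602 + 163391) + y) = sqrt(1/(-137602 + 163391) - 113857) = sqrt(1/25789 - 113857) = sqrt(-2936258172/25789) = 6*I*sqrt(2103421166603)/25789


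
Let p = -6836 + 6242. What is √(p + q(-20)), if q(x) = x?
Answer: I*√614 ≈ 24.779*I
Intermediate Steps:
p = -594
√(p + q(-20)) = √(-594 - 20) = √(-614) = I*√614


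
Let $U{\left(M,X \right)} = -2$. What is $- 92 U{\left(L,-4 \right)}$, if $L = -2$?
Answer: $184$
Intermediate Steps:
$- 92 U{\left(L,-4 \right)} = \left(-92\right) \left(-2\right) = 184$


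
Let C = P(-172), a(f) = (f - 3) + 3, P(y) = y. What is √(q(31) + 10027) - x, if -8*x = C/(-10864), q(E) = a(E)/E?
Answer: 43/21728 + 2*√2507 ≈ 100.14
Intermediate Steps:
a(f) = f (a(f) = (-3 + f) + 3 = f)
C = -172
q(E) = 1 (q(E) = E/E = 1)
x = -43/21728 (x = -(-43)/(2*(-10864)) = -(-43)*(-1)/(2*10864) = -⅛*43/2716 = -43/21728 ≈ -0.0019790)
√(q(31) + 10027) - x = √(1 + 10027) - 1*(-43/21728) = √10028 + 43/21728 = 2*√2507 + 43/21728 = 43/21728 + 2*√2507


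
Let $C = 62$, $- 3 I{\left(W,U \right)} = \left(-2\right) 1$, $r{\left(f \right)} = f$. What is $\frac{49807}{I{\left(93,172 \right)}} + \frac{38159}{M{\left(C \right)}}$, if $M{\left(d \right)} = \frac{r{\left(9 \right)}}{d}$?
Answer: $\frac{6076505}{18} \approx 3.3758 \cdot 10^{5}$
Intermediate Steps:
$I{\left(W,U \right)} = \frac{2}{3}$ ($I{\left(W,U \right)} = - \frac{\left(-2\right) 1}{3} = \left(- \frac{1}{3}\right) \left(-2\right) = \frac{2}{3}$)
$M{\left(d \right)} = \frac{9}{d}$
$\frac{49807}{I{\left(93,172 \right)}} + \frac{38159}{M{\left(C \right)}} = \frac{49807}{\frac{2}{3}} + \frac{38159}{9 \cdot \frac{1}{62}} = 49807 \cdot \frac{3}{2} + \frac{38159}{9 \cdot \frac{1}{62}} = \frac{149421}{2} + \frac{38159}{\frac{9}{62}} = \frac{149421}{2} + 38159 \cdot \frac{62}{9} = \frac{149421}{2} + \frac{2365858}{9} = \frac{6076505}{18}$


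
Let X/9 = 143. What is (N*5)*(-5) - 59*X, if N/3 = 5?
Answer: -76308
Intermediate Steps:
N = 15 (N = 3*5 = 15)
X = 1287 (X = 9*143 = 1287)
(N*5)*(-5) - 59*X = (15*5)*(-5) - 59*1287 = 75*(-5) - 75933 = -375 - 75933 = -76308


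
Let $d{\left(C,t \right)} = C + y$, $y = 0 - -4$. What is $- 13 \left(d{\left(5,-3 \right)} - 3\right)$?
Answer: $-78$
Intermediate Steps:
$y = 4$ ($y = 0 + 4 = 4$)
$d{\left(C,t \right)} = 4 + C$ ($d{\left(C,t \right)} = C + 4 = 4 + C$)
$- 13 \left(d{\left(5,-3 \right)} - 3\right) = - 13 \left(\left(4 + 5\right) - 3\right) = - 13 \left(9 - 3\right) = \left(-13\right) 6 = -78$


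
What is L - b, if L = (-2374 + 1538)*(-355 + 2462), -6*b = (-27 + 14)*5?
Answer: -10568777/6 ≈ -1.7615e+6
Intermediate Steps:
b = 65/6 (b = -(-27 + 14)*5/6 = -(-13)*5/6 = -1/6*(-65) = 65/6 ≈ 10.833)
L = -1761452 (L = -836*2107 = -1761452)
L - b = -1761452 - 1*65/6 = -1761452 - 65/6 = -10568777/6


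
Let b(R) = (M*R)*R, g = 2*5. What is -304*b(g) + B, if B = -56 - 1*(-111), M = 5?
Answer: -151945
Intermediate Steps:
g = 10
B = 55 (B = -56 + 111 = 55)
b(R) = 5*R**2 (b(R) = (5*R)*R = 5*R**2)
-304*b(g) + B = -1520*10**2 + 55 = -1520*100 + 55 = -304*500 + 55 = -152000 + 55 = -151945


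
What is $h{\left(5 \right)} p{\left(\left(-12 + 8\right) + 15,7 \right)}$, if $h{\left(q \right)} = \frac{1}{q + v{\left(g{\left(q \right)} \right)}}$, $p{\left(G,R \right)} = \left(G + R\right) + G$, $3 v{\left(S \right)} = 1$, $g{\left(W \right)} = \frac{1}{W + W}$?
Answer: $\frac{87}{16} \approx 5.4375$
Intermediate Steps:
$g{\left(W \right)} = \frac{1}{2 W}$
$v{\left(S \right)} = \frac{1}{3}$ ($v{\left(S \right)} = \frac{1}{3} \cdot 1 = \frac{1}{3}$)
$p{\left(G,R \right)} = R + 2 G$
$h{\left(q \right)} = \frac{1}{\frac{1}{3} + q}$ ($h{\left(q \right)} = \frac{1}{q + \frac{1}{3}} = \frac{1}{\frac{1}{3} + q}$)
$h{\left(5 \right)} p{\left(\left(-12 + 8\right) + 15,7 \right)} = \frac{3}{1 + 3 \cdot 5} \left(7 + 2 \left(\left(-12 + 8\right) + 15\right)\right) = \frac{3}{1 + 15} \left(7 + 2 \left(-4 + 15\right)\right) = \frac{3}{16} \left(7 + 2 \cdot 11\right) = 3 \cdot \frac{1}{16} \left(7 + 22\right) = \frac{3}{16} \cdot 29 = \frac{87}{16}$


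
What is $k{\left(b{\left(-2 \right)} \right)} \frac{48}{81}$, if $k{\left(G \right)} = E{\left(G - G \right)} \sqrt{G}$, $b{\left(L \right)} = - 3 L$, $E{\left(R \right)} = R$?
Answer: $0$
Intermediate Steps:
$k{\left(G \right)} = 0$ ($k{\left(G \right)} = \left(G - G\right) \sqrt{G} = 0 \sqrt{G} = 0$)
$k{\left(b{\left(-2 \right)} \right)} \frac{48}{81} = 0 \cdot \frac{48}{81} = 0 \cdot 48 \cdot \frac{1}{81} = 0 \cdot \frac{16}{27} = 0$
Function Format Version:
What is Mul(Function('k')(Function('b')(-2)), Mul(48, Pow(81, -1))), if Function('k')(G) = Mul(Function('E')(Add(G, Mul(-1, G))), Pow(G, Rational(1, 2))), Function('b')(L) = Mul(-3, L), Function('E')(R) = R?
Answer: 0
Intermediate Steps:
Function('k')(G) = 0 (Function('k')(G) = Mul(Add(G, Mul(-1, G)), Pow(G, Rational(1, 2))) = Mul(0, Pow(G, Rational(1, 2))) = 0)
Mul(Function('k')(Function('b')(-2)), Mul(48, Pow(81, -1))) = Mul(0, Mul(48, Pow(81, -1))) = Mul(0, Mul(48, Rational(1, 81))) = Mul(0, Rational(16, 27)) = 0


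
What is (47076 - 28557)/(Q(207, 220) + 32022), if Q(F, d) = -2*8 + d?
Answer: 6173/10742 ≈ 0.57466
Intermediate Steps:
Q(F, d) = -16 + d
(47076 - 28557)/(Q(207, 220) + 32022) = (47076 - 28557)/((-16 + 220) + 32022) = 18519/(204 + 32022) = 18519/32226 = 18519*(1/32226) = 6173/10742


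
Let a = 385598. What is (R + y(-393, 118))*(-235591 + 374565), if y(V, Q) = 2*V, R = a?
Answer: 53478862888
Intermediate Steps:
R = 385598
(R + y(-393, 118))*(-235591 + 374565) = (385598 + 2*(-393))*(-235591 + 374565) = (385598 - 786)*138974 = 384812*138974 = 53478862888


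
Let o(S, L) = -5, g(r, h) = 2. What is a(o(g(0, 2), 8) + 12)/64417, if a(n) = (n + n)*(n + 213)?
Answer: 3080/64417 ≈ 0.047813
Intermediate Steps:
a(n) = 2*n*(213 + n) (a(n) = (2*n)*(213 + n) = 2*n*(213 + n))
a(o(g(0, 2), 8) + 12)/64417 = (2*(-5 + 12)*(213 + (-5 + 12)))/64417 = (2*7*(213 + 7))*(1/64417) = (2*7*220)*(1/64417) = 3080*(1/64417) = 3080/64417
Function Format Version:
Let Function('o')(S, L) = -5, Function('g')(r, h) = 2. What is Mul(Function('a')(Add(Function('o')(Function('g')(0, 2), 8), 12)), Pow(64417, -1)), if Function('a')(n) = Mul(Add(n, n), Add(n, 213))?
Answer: Rational(3080, 64417) ≈ 0.047813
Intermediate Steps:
Function('a')(n) = Mul(2, n, Add(213, n)) (Function('a')(n) = Mul(Mul(2, n), Add(213, n)) = Mul(2, n, Add(213, n)))
Mul(Function('a')(Add(Function('o')(Function('g')(0, 2), 8), 12)), Pow(64417, -1)) = Mul(Mul(2, Add(-5, 12), Add(213, Add(-5, 12))), Pow(64417, -1)) = Mul(Mul(2, 7, Add(213, 7)), Rational(1, 64417)) = Mul(Mul(2, 7, 220), Rational(1, 64417)) = Mul(3080, Rational(1, 64417)) = Rational(3080, 64417)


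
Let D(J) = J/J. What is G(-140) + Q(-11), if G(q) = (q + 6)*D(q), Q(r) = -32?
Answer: -166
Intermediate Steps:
D(J) = 1
G(q) = 6 + q (G(q) = (q + 6)*1 = (6 + q)*1 = 6 + q)
G(-140) + Q(-11) = (6 - 140) - 32 = -134 - 32 = -166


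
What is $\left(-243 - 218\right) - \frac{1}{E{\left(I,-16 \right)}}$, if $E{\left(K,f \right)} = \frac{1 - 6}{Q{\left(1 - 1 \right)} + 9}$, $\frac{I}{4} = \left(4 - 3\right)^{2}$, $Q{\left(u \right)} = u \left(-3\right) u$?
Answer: $- \frac{2296}{5} \approx -459.2$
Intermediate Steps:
$Q{\left(u \right)} = - 3 u^{2}$ ($Q{\left(u \right)} = - 3 u u = - 3 u^{2}$)
$I = 4$ ($I = 4 \left(4 - 3\right)^{2} = 4 \cdot 1^{2} = 4 \cdot 1 = 4$)
$E{\left(K,f \right)} = - \frac{5}{9}$ ($E{\left(K,f \right)} = \frac{1 - 6}{- 3 \left(1 - 1\right)^{2} + 9} = - \frac{5}{- 3 \cdot 0^{2} + 9} = - \frac{5}{\left(-3\right) 0 + 9} = - \frac{5}{0 + 9} = - \frac{5}{9}$)
$\left(-243 - 218\right) - \frac{1}{E{\left(I,-16 \right)}} = \left(-243 - 218\right) - \frac{1}{- \frac{5}{9}} = \left(-243 - 218\right) - - \frac{9}{5} = -461 + \frac{9}{5} = - \frac{2296}{5}$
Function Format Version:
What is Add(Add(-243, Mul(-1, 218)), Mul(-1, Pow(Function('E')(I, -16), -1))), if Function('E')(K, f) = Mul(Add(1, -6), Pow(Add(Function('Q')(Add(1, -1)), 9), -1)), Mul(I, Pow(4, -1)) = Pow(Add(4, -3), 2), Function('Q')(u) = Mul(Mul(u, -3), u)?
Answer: Rational(-2296, 5) ≈ -459.20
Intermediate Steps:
Function('Q')(u) = Mul(-3, Pow(u, 2)) (Function('Q')(u) = Mul(Mul(-3, u), u) = Mul(-3, Pow(u, 2)))
I = 4 (I = Mul(4, Pow(Add(4, -3), 2)) = Mul(4, Pow(1, 2)) = Mul(4, 1) = 4)
Function('E')(K, f) = Rational(-5, 9) (Function('E')(K, f) = Mul(Add(1, -6), Pow(Add(Mul(-3, Pow(Add(1, -1), 2)), 9), -1)) = Mul(-5, Pow(Add(Mul(-3, Pow(0, 2)), 9), -1)) = Mul(-5, Pow(Add(Mul(-3, 0), 9), -1)) = Mul(-5, Pow(Add(0, 9), -1)) = Mul(-5, Pow(9, -1)) = Mul(-5, Rational(1, 9)) = Rational(-5, 9))
Add(Add(-243, Mul(-1, 218)), Mul(-1, Pow(Function('E')(I, -16), -1))) = Add(Add(-243, Mul(-1, 218)), Mul(-1, Pow(Rational(-5, 9), -1))) = Add(Add(-243, -218), Mul(-1, Rational(-9, 5))) = Add(-461, Rational(9, 5)) = Rational(-2296, 5)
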